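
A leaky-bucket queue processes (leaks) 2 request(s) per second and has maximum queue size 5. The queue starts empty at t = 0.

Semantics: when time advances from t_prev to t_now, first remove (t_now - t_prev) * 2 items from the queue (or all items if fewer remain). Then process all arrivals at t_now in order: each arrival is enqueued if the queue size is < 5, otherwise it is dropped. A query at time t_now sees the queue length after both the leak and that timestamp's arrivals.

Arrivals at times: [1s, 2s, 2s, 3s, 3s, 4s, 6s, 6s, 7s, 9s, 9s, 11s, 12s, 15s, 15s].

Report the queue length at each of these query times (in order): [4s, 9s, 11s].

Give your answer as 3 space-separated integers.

Queue lengths at query times:
  query t=4s: backlog = 1
  query t=9s: backlog = 2
  query t=11s: backlog = 1

Answer: 1 2 1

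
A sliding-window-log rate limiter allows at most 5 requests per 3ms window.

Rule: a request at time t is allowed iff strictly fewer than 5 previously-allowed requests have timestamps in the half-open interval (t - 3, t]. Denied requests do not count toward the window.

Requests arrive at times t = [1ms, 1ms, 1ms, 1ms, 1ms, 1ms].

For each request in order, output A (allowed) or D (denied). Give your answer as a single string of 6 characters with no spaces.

Answer: AAAAAD

Derivation:
Tracking allowed requests in the window:
  req#1 t=1ms: ALLOW
  req#2 t=1ms: ALLOW
  req#3 t=1ms: ALLOW
  req#4 t=1ms: ALLOW
  req#5 t=1ms: ALLOW
  req#6 t=1ms: DENY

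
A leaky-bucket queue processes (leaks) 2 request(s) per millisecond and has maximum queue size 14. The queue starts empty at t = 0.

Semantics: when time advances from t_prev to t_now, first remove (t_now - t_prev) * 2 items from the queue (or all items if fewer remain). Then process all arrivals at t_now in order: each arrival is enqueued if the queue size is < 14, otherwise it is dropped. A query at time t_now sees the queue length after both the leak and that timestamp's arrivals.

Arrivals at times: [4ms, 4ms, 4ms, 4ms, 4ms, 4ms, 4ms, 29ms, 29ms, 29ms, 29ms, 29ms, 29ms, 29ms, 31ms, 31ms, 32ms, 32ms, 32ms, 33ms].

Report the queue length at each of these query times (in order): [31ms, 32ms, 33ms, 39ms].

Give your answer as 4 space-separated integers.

Queue lengths at query times:
  query t=31ms: backlog = 5
  query t=32ms: backlog = 6
  query t=33ms: backlog = 5
  query t=39ms: backlog = 0

Answer: 5 6 5 0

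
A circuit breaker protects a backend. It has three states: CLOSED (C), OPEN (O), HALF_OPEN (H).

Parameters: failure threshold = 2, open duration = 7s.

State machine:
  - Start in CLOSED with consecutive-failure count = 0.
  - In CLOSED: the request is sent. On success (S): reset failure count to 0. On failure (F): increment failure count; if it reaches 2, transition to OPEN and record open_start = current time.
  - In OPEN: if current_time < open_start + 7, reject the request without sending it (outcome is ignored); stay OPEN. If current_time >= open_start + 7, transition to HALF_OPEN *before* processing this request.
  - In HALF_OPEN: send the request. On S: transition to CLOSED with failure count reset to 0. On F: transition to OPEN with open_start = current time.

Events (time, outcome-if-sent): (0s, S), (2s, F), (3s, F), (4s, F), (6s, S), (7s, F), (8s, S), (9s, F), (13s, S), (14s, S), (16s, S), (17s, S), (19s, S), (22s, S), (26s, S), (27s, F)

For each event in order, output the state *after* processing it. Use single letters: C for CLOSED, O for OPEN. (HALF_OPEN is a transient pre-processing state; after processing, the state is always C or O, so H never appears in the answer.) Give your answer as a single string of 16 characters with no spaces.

Answer: CCOOOOOOCCCCCCCC

Derivation:
State after each event:
  event#1 t=0s outcome=S: state=CLOSED
  event#2 t=2s outcome=F: state=CLOSED
  event#3 t=3s outcome=F: state=OPEN
  event#4 t=4s outcome=F: state=OPEN
  event#5 t=6s outcome=S: state=OPEN
  event#6 t=7s outcome=F: state=OPEN
  event#7 t=8s outcome=S: state=OPEN
  event#8 t=9s outcome=F: state=OPEN
  event#9 t=13s outcome=S: state=CLOSED
  event#10 t=14s outcome=S: state=CLOSED
  event#11 t=16s outcome=S: state=CLOSED
  event#12 t=17s outcome=S: state=CLOSED
  event#13 t=19s outcome=S: state=CLOSED
  event#14 t=22s outcome=S: state=CLOSED
  event#15 t=26s outcome=S: state=CLOSED
  event#16 t=27s outcome=F: state=CLOSED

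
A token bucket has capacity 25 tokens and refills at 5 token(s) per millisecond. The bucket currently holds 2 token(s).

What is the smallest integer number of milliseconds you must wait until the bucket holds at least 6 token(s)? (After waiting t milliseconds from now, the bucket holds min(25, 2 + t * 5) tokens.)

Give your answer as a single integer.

Answer: 1

Derivation:
Need 2 + t * 5 >= 6, so t >= 4/5.
Smallest integer t = ceil(4/5) = 1.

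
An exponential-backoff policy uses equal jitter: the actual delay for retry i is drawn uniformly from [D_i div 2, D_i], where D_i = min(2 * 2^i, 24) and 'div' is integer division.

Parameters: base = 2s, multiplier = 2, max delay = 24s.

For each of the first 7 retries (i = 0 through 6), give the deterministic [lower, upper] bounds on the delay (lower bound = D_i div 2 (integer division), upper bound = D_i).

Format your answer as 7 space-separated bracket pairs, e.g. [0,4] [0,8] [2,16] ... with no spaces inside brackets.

Computing bounds per retry:
  i=0: D_i=min(2*2^0,24)=2, bounds=[1,2]
  i=1: D_i=min(2*2^1,24)=4, bounds=[2,4]
  i=2: D_i=min(2*2^2,24)=8, bounds=[4,8]
  i=3: D_i=min(2*2^3,24)=16, bounds=[8,16]
  i=4: D_i=min(2*2^4,24)=24, bounds=[12,24]
  i=5: D_i=min(2*2^5,24)=24, bounds=[12,24]
  i=6: D_i=min(2*2^6,24)=24, bounds=[12,24]

Answer: [1,2] [2,4] [4,8] [8,16] [12,24] [12,24] [12,24]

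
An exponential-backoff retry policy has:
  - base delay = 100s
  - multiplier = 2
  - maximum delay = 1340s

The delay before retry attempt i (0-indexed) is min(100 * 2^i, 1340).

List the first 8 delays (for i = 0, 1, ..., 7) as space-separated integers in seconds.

Answer: 100 200 400 800 1340 1340 1340 1340

Derivation:
Computing each delay:
  i=0: min(100*2^0, 1340) = 100
  i=1: min(100*2^1, 1340) = 200
  i=2: min(100*2^2, 1340) = 400
  i=3: min(100*2^3, 1340) = 800
  i=4: min(100*2^4, 1340) = 1340
  i=5: min(100*2^5, 1340) = 1340
  i=6: min(100*2^6, 1340) = 1340
  i=7: min(100*2^7, 1340) = 1340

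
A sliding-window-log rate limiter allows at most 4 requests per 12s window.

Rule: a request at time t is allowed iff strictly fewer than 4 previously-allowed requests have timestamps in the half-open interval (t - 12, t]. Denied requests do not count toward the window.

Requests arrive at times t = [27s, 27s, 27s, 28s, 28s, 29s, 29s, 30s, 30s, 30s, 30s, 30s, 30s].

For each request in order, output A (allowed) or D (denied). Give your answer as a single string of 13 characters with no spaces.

Answer: AAAADDDDDDDDD

Derivation:
Tracking allowed requests in the window:
  req#1 t=27s: ALLOW
  req#2 t=27s: ALLOW
  req#3 t=27s: ALLOW
  req#4 t=28s: ALLOW
  req#5 t=28s: DENY
  req#6 t=29s: DENY
  req#7 t=29s: DENY
  req#8 t=30s: DENY
  req#9 t=30s: DENY
  req#10 t=30s: DENY
  req#11 t=30s: DENY
  req#12 t=30s: DENY
  req#13 t=30s: DENY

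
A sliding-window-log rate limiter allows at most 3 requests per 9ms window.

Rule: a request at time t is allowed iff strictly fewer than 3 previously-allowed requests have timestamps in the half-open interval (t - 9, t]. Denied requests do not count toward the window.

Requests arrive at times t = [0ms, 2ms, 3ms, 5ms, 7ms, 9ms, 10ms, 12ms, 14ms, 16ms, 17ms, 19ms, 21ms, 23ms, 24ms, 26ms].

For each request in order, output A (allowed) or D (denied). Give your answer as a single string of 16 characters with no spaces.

Tracking allowed requests in the window:
  req#1 t=0ms: ALLOW
  req#2 t=2ms: ALLOW
  req#3 t=3ms: ALLOW
  req#4 t=5ms: DENY
  req#5 t=7ms: DENY
  req#6 t=9ms: ALLOW
  req#7 t=10ms: DENY
  req#8 t=12ms: ALLOW
  req#9 t=14ms: ALLOW
  req#10 t=16ms: DENY
  req#11 t=17ms: DENY
  req#12 t=19ms: ALLOW
  req#13 t=21ms: ALLOW
  req#14 t=23ms: ALLOW
  req#15 t=24ms: DENY
  req#16 t=26ms: DENY

Answer: AAADDADAADDAAADD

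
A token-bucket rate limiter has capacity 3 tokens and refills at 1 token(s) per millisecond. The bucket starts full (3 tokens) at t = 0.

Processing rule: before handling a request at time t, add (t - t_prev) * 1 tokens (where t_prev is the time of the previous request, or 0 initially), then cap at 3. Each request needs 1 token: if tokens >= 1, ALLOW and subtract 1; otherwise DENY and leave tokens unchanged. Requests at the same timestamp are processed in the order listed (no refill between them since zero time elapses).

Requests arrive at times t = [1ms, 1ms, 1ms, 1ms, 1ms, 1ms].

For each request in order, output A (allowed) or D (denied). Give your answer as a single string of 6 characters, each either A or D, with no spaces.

Simulating step by step:
  req#1 t=1ms: ALLOW
  req#2 t=1ms: ALLOW
  req#3 t=1ms: ALLOW
  req#4 t=1ms: DENY
  req#5 t=1ms: DENY
  req#6 t=1ms: DENY

Answer: AAADDD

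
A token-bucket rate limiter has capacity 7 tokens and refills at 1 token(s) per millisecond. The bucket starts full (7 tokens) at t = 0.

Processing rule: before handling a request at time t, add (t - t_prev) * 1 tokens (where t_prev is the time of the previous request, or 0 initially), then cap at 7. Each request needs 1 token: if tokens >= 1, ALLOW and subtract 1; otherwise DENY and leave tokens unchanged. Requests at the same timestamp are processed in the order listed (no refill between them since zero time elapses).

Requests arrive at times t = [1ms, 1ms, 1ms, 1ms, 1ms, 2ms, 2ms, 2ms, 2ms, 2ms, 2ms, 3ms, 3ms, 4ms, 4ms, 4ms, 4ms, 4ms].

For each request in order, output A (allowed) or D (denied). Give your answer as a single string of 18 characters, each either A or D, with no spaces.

Simulating step by step:
  req#1 t=1ms: ALLOW
  req#2 t=1ms: ALLOW
  req#3 t=1ms: ALLOW
  req#4 t=1ms: ALLOW
  req#5 t=1ms: ALLOW
  req#6 t=2ms: ALLOW
  req#7 t=2ms: ALLOW
  req#8 t=2ms: ALLOW
  req#9 t=2ms: DENY
  req#10 t=2ms: DENY
  req#11 t=2ms: DENY
  req#12 t=3ms: ALLOW
  req#13 t=3ms: DENY
  req#14 t=4ms: ALLOW
  req#15 t=4ms: DENY
  req#16 t=4ms: DENY
  req#17 t=4ms: DENY
  req#18 t=4ms: DENY

Answer: AAAAAAAADDDADADDDD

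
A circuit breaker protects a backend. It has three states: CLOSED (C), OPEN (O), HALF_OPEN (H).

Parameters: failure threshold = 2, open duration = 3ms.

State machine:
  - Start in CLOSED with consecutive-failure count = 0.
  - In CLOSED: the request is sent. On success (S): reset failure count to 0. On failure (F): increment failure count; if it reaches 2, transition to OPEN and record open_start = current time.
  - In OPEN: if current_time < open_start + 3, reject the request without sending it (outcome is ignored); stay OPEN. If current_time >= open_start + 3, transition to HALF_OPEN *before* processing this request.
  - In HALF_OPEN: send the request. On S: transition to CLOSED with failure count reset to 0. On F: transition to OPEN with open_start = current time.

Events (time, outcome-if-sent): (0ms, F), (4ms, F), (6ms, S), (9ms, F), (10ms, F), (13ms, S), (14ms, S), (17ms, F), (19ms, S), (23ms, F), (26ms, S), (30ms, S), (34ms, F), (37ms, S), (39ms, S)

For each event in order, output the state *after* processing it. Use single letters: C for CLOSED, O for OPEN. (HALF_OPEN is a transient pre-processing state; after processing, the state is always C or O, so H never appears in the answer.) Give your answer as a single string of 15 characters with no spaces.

Answer: COOOOCCCCCCCCCC

Derivation:
State after each event:
  event#1 t=0ms outcome=F: state=CLOSED
  event#2 t=4ms outcome=F: state=OPEN
  event#3 t=6ms outcome=S: state=OPEN
  event#4 t=9ms outcome=F: state=OPEN
  event#5 t=10ms outcome=F: state=OPEN
  event#6 t=13ms outcome=S: state=CLOSED
  event#7 t=14ms outcome=S: state=CLOSED
  event#8 t=17ms outcome=F: state=CLOSED
  event#9 t=19ms outcome=S: state=CLOSED
  event#10 t=23ms outcome=F: state=CLOSED
  event#11 t=26ms outcome=S: state=CLOSED
  event#12 t=30ms outcome=S: state=CLOSED
  event#13 t=34ms outcome=F: state=CLOSED
  event#14 t=37ms outcome=S: state=CLOSED
  event#15 t=39ms outcome=S: state=CLOSED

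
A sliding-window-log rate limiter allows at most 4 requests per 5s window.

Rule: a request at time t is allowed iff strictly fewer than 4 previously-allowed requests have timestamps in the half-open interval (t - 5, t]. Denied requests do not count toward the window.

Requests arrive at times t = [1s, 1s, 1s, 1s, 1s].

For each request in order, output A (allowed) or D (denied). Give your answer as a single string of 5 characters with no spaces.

Answer: AAAAD

Derivation:
Tracking allowed requests in the window:
  req#1 t=1s: ALLOW
  req#2 t=1s: ALLOW
  req#3 t=1s: ALLOW
  req#4 t=1s: ALLOW
  req#5 t=1s: DENY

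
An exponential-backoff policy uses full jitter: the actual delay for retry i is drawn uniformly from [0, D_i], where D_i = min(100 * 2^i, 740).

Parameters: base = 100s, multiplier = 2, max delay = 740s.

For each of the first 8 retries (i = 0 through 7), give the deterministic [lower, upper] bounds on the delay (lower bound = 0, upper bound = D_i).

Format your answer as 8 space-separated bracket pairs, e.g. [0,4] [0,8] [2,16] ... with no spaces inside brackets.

Computing bounds per retry:
  i=0: D_i=min(100*2^0,740)=100, bounds=[0,100]
  i=1: D_i=min(100*2^1,740)=200, bounds=[0,200]
  i=2: D_i=min(100*2^2,740)=400, bounds=[0,400]
  i=3: D_i=min(100*2^3,740)=740, bounds=[0,740]
  i=4: D_i=min(100*2^4,740)=740, bounds=[0,740]
  i=5: D_i=min(100*2^5,740)=740, bounds=[0,740]
  i=6: D_i=min(100*2^6,740)=740, bounds=[0,740]
  i=7: D_i=min(100*2^7,740)=740, bounds=[0,740]

Answer: [0,100] [0,200] [0,400] [0,740] [0,740] [0,740] [0,740] [0,740]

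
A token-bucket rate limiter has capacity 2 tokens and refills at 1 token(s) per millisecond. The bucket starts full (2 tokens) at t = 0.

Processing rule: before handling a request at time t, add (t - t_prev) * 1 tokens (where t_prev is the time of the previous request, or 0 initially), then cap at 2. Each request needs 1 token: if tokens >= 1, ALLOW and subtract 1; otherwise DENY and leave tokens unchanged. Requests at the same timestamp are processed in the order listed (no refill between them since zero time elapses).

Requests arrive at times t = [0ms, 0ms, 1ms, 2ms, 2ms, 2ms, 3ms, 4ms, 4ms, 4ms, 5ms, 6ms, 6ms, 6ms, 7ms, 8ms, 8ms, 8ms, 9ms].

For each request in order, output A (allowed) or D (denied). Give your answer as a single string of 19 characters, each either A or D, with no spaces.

Answer: AAAADDAADDAADDAADDA

Derivation:
Simulating step by step:
  req#1 t=0ms: ALLOW
  req#2 t=0ms: ALLOW
  req#3 t=1ms: ALLOW
  req#4 t=2ms: ALLOW
  req#5 t=2ms: DENY
  req#6 t=2ms: DENY
  req#7 t=3ms: ALLOW
  req#8 t=4ms: ALLOW
  req#9 t=4ms: DENY
  req#10 t=4ms: DENY
  req#11 t=5ms: ALLOW
  req#12 t=6ms: ALLOW
  req#13 t=6ms: DENY
  req#14 t=6ms: DENY
  req#15 t=7ms: ALLOW
  req#16 t=8ms: ALLOW
  req#17 t=8ms: DENY
  req#18 t=8ms: DENY
  req#19 t=9ms: ALLOW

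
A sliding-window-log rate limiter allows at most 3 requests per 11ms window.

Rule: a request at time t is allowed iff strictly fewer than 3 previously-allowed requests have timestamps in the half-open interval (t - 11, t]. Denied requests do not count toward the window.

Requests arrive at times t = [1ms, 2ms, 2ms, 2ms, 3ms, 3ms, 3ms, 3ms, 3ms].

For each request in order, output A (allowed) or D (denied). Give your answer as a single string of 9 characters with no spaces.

Tracking allowed requests in the window:
  req#1 t=1ms: ALLOW
  req#2 t=2ms: ALLOW
  req#3 t=2ms: ALLOW
  req#4 t=2ms: DENY
  req#5 t=3ms: DENY
  req#6 t=3ms: DENY
  req#7 t=3ms: DENY
  req#8 t=3ms: DENY
  req#9 t=3ms: DENY

Answer: AAADDDDDD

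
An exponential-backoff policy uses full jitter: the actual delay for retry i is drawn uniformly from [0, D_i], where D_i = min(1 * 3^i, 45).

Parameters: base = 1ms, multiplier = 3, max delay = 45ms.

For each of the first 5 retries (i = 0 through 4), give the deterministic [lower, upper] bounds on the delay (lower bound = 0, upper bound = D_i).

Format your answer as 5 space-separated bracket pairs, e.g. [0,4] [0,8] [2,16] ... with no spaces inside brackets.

Computing bounds per retry:
  i=0: D_i=min(1*3^0,45)=1, bounds=[0,1]
  i=1: D_i=min(1*3^1,45)=3, bounds=[0,3]
  i=2: D_i=min(1*3^2,45)=9, bounds=[0,9]
  i=3: D_i=min(1*3^3,45)=27, bounds=[0,27]
  i=4: D_i=min(1*3^4,45)=45, bounds=[0,45]

Answer: [0,1] [0,3] [0,9] [0,27] [0,45]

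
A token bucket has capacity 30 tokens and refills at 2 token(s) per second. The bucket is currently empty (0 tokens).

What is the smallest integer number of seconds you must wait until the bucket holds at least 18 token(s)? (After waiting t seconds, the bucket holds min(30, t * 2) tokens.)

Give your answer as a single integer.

Need t * 2 >= 18, so t >= 18/2.
Smallest integer t = ceil(18/2) = 9.

Answer: 9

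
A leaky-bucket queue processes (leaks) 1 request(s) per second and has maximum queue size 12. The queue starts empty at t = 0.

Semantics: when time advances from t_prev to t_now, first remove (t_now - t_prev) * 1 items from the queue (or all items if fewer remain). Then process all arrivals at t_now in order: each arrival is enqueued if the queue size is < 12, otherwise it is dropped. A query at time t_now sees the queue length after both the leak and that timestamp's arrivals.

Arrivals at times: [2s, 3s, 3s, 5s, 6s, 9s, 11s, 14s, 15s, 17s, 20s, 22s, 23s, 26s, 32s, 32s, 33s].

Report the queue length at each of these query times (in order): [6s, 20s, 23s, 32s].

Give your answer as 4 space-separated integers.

Answer: 1 1 1 2

Derivation:
Queue lengths at query times:
  query t=6s: backlog = 1
  query t=20s: backlog = 1
  query t=23s: backlog = 1
  query t=32s: backlog = 2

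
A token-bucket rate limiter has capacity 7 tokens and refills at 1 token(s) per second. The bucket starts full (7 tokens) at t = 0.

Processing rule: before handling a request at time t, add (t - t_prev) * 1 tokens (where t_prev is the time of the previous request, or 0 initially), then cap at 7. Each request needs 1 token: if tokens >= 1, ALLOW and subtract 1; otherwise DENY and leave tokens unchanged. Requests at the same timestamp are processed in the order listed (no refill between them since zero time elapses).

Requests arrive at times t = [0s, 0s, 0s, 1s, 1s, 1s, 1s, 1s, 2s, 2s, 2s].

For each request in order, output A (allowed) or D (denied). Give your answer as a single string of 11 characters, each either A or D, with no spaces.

Answer: AAAAAAAAADD

Derivation:
Simulating step by step:
  req#1 t=0s: ALLOW
  req#2 t=0s: ALLOW
  req#3 t=0s: ALLOW
  req#4 t=1s: ALLOW
  req#5 t=1s: ALLOW
  req#6 t=1s: ALLOW
  req#7 t=1s: ALLOW
  req#8 t=1s: ALLOW
  req#9 t=2s: ALLOW
  req#10 t=2s: DENY
  req#11 t=2s: DENY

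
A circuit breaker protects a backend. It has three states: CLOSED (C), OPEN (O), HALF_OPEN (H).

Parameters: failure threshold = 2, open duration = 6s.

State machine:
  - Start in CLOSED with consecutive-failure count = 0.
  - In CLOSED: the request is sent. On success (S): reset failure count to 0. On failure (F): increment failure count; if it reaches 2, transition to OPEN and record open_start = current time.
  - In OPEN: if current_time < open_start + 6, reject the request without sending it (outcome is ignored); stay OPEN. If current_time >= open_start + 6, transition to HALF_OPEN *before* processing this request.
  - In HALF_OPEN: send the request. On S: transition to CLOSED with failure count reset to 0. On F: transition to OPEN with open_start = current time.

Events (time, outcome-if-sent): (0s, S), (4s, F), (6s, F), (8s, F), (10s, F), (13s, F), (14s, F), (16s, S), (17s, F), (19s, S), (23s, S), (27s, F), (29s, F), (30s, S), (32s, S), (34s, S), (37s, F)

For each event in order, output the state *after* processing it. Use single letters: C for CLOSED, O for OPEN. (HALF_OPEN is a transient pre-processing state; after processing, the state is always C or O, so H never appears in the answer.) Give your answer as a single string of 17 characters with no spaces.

Answer: CCOOOOOOOCCCOOOOO

Derivation:
State after each event:
  event#1 t=0s outcome=S: state=CLOSED
  event#2 t=4s outcome=F: state=CLOSED
  event#3 t=6s outcome=F: state=OPEN
  event#4 t=8s outcome=F: state=OPEN
  event#5 t=10s outcome=F: state=OPEN
  event#6 t=13s outcome=F: state=OPEN
  event#7 t=14s outcome=F: state=OPEN
  event#8 t=16s outcome=S: state=OPEN
  event#9 t=17s outcome=F: state=OPEN
  event#10 t=19s outcome=S: state=CLOSED
  event#11 t=23s outcome=S: state=CLOSED
  event#12 t=27s outcome=F: state=CLOSED
  event#13 t=29s outcome=F: state=OPEN
  event#14 t=30s outcome=S: state=OPEN
  event#15 t=32s outcome=S: state=OPEN
  event#16 t=34s outcome=S: state=OPEN
  event#17 t=37s outcome=F: state=OPEN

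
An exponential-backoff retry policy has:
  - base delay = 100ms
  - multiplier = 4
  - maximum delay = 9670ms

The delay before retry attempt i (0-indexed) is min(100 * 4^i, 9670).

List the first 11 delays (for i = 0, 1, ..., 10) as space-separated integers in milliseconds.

Computing each delay:
  i=0: min(100*4^0, 9670) = 100
  i=1: min(100*4^1, 9670) = 400
  i=2: min(100*4^2, 9670) = 1600
  i=3: min(100*4^3, 9670) = 6400
  i=4: min(100*4^4, 9670) = 9670
  i=5: min(100*4^5, 9670) = 9670
  i=6: min(100*4^6, 9670) = 9670
  i=7: min(100*4^7, 9670) = 9670
  i=8: min(100*4^8, 9670) = 9670
  i=9: min(100*4^9, 9670) = 9670
  i=10: min(100*4^10, 9670) = 9670

Answer: 100 400 1600 6400 9670 9670 9670 9670 9670 9670 9670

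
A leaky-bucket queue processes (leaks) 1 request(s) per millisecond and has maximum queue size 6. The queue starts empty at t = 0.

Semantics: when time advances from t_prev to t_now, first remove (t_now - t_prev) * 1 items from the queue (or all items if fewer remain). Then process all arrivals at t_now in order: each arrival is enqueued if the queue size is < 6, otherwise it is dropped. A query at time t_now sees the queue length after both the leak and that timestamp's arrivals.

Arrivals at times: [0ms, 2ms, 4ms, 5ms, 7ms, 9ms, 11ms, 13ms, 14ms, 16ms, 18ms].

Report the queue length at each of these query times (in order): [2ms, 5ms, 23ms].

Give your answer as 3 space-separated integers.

Queue lengths at query times:
  query t=2ms: backlog = 1
  query t=5ms: backlog = 1
  query t=23ms: backlog = 0

Answer: 1 1 0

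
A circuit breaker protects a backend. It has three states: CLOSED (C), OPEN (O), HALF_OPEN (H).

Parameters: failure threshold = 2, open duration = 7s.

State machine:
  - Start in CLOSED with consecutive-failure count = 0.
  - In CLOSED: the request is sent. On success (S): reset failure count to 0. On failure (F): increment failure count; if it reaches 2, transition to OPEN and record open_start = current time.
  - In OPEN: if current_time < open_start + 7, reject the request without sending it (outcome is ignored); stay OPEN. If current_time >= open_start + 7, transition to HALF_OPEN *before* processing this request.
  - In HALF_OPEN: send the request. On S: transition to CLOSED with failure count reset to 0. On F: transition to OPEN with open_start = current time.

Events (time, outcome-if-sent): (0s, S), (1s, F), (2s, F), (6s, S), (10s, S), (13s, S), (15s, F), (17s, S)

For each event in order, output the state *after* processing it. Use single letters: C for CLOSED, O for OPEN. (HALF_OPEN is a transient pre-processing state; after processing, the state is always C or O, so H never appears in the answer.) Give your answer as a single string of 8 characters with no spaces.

State after each event:
  event#1 t=0s outcome=S: state=CLOSED
  event#2 t=1s outcome=F: state=CLOSED
  event#3 t=2s outcome=F: state=OPEN
  event#4 t=6s outcome=S: state=OPEN
  event#5 t=10s outcome=S: state=CLOSED
  event#6 t=13s outcome=S: state=CLOSED
  event#7 t=15s outcome=F: state=CLOSED
  event#8 t=17s outcome=S: state=CLOSED

Answer: CCOOCCCC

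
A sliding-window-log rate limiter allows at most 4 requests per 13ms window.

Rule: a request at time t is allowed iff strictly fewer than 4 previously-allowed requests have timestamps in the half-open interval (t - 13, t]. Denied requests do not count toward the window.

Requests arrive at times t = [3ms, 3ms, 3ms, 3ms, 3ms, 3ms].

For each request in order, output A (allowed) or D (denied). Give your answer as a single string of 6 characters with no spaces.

Answer: AAAADD

Derivation:
Tracking allowed requests in the window:
  req#1 t=3ms: ALLOW
  req#2 t=3ms: ALLOW
  req#3 t=3ms: ALLOW
  req#4 t=3ms: ALLOW
  req#5 t=3ms: DENY
  req#6 t=3ms: DENY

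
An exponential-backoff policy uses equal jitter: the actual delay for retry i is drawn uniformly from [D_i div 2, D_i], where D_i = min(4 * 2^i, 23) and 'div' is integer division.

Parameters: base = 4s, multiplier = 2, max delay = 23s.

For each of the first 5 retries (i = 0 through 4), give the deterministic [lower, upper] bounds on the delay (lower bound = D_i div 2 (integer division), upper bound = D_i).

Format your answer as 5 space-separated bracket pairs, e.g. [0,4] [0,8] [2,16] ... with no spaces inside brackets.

Computing bounds per retry:
  i=0: D_i=min(4*2^0,23)=4, bounds=[2,4]
  i=1: D_i=min(4*2^1,23)=8, bounds=[4,8]
  i=2: D_i=min(4*2^2,23)=16, bounds=[8,16]
  i=3: D_i=min(4*2^3,23)=23, bounds=[11,23]
  i=4: D_i=min(4*2^4,23)=23, bounds=[11,23]

Answer: [2,4] [4,8] [8,16] [11,23] [11,23]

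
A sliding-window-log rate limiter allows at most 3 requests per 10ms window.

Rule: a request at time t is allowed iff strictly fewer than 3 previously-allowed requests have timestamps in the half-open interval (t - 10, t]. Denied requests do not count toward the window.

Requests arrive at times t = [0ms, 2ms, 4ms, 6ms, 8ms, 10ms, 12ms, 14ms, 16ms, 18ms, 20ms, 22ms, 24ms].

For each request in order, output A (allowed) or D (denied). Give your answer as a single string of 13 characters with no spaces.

Answer: AAADDAAADDAAA

Derivation:
Tracking allowed requests in the window:
  req#1 t=0ms: ALLOW
  req#2 t=2ms: ALLOW
  req#3 t=4ms: ALLOW
  req#4 t=6ms: DENY
  req#5 t=8ms: DENY
  req#6 t=10ms: ALLOW
  req#7 t=12ms: ALLOW
  req#8 t=14ms: ALLOW
  req#9 t=16ms: DENY
  req#10 t=18ms: DENY
  req#11 t=20ms: ALLOW
  req#12 t=22ms: ALLOW
  req#13 t=24ms: ALLOW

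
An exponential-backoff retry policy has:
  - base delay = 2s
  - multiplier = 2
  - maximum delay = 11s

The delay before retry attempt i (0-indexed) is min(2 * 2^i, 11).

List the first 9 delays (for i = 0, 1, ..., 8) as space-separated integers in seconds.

Answer: 2 4 8 11 11 11 11 11 11

Derivation:
Computing each delay:
  i=0: min(2*2^0, 11) = 2
  i=1: min(2*2^1, 11) = 4
  i=2: min(2*2^2, 11) = 8
  i=3: min(2*2^3, 11) = 11
  i=4: min(2*2^4, 11) = 11
  i=5: min(2*2^5, 11) = 11
  i=6: min(2*2^6, 11) = 11
  i=7: min(2*2^7, 11) = 11
  i=8: min(2*2^8, 11) = 11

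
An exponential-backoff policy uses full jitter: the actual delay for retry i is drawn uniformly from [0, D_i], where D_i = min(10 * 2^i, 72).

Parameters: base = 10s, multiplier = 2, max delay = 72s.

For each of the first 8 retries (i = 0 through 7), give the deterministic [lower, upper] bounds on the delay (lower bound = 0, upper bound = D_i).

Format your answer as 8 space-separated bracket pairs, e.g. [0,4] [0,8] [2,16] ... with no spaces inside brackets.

Answer: [0,10] [0,20] [0,40] [0,72] [0,72] [0,72] [0,72] [0,72]

Derivation:
Computing bounds per retry:
  i=0: D_i=min(10*2^0,72)=10, bounds=[0,10]
  i=1: D_i=min(10*2^1,72)=20, bounds=[0,20]
  i=2: D_i=min(10*2^2,72)=40, bounds=[0,40]
  i=3: D_i=min(10*2^3,72)=72, bounds=[0,72]
  i=4: D_i=min(10*2^4,72)=72, bounds=[0,72]
  i=5: D_i=min(10*2^5,72)=72, bounds=[0,72]
  i=6: D_i=min(10*2^6,72)=72, bounds=[0,72]
  i=7: D_i=min(10*2^7,72)=72, bounds=[0,72]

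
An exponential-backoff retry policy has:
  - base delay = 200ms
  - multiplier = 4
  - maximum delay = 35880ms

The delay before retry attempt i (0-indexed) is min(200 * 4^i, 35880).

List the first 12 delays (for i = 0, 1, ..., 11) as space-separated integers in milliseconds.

Computing each delay:
  i=0: min(200*4^0, 35880) = 200
  i=1: min(200*4^1, 35880) = 800
  i=2: min(200*4^2, 35880) = 3200
  i=3: min(200*4^3, 35880) = 12800
  i=4: min(200*4^4, 35880) = 35880
  i=5: min(200*4^5, 35880) = 35880
  i=6: min(200*4^6, 35880) = 35880
  i=7: min(200*4^7, 35880) = 35880
  i=8: min(200*4^8, 35880) = 35880
  i=9: min(200*4^9, 35880) = 35880
  i=10: min(200*4^10, 35880) = 35880
  i=11: min(200*4^11, 35880) = 35880

Answer: 200 800 3200 12800 35880 35880 35880 35880 35880 35880 35880 35880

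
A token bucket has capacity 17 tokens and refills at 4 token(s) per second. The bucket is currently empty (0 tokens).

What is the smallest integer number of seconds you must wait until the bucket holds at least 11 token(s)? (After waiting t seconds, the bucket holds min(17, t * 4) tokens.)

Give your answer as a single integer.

Answer: 3

Derivation:
Need t * 4 >= 11, so t >= 11/4.
Smallest integer t = ceil(11/4) = 3.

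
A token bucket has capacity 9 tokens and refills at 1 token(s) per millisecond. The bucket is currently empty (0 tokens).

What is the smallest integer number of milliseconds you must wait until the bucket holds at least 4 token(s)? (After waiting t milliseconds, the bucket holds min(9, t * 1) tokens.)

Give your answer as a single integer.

Need t * 1 >= 4, so t >= 4/1.
Smallest integer t = ceil(4/1) = 4.

Answer: 4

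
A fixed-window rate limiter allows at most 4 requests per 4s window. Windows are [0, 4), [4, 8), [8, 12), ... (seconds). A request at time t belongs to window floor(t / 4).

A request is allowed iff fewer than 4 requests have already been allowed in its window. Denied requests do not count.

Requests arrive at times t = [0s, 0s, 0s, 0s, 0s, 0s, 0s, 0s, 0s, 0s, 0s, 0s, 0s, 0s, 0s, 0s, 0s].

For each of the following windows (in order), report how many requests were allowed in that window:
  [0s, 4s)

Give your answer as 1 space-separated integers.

Processing requests:
  req#1 t=0s (window 0): ALLOW
  req#2 t=0s (window 0): ALLOW
  req#3 t=0s (window 0): ALLOW
  req#4 t=0s (window 0): ALLOW
  req#5 t=0s (window 0): DENY
  req#6 t=0s (window 0): DENY
  req#7 t=0s (window 0): DENY
  req#8 t=0s (window 0): DENY
  req#9 t=0s (window 0): DENY
  req#10 t=0s (window 0): DENY
  req#11 t=0s (window 0): DENY
  req#12 t=0s (window 0): DENY
  req#13 t=0s (window 0): DENY
  req#14 t=0s (window 0): DENY
  req#15 t=0s (window 0): DENY
  req#16 t=0s (window 0): DENY
  req#17 t=0s (window 0): DENY

Allowed counts by window: 4

Answer: 4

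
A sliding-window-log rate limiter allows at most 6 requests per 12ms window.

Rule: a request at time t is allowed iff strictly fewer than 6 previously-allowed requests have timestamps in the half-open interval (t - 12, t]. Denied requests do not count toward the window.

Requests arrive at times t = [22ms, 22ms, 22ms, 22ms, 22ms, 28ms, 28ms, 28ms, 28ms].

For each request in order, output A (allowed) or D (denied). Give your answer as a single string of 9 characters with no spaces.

Tracking allowed requests in the window:
  req#1 t=22ms: ALLOW
  req#2 t=22ms: ALLOW
  req#3 t=22ms: ALLOW
  req#4 t=22ms: ALLOW
  req#5 t=22ms: ALLOW
  req#6 t=28ms: ALLOW
  req#7 t=28ms: DENY
  req#8 t=28ms: DENY
  req#9 t=28ms: DENY

Answer: AAAAAADDD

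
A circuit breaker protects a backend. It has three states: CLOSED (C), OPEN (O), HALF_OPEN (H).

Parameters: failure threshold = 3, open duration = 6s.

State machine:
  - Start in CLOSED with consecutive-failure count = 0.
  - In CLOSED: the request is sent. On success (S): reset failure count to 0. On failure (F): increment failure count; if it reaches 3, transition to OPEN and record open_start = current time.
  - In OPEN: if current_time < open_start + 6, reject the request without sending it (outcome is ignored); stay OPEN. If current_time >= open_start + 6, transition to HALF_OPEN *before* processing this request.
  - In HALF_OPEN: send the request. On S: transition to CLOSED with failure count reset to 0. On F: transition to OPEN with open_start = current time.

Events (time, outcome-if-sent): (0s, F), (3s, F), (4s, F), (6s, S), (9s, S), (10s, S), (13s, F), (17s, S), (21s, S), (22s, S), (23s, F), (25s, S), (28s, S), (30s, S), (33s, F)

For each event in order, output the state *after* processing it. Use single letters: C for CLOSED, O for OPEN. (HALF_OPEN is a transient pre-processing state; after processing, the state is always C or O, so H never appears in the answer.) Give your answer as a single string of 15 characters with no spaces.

State after each event:
  event#1 t=0s outcome=F: state=CLOSED
  event#2 t=3s outcome=F: state=CLOSED
  event#3 t=4s outcome=F: state=OPEN
  event#4 t=6s outcome=S: state=OPEN
  event#5 t=9s outcome=S: state=OPEN
  event#6 t=10s outcome=S: state=CLOSED
  event#7 t=13s outcome=F: state=CLOSED
  event#8 t=17s outcome=S: state=CLOSED
  event#9 t=21s outcome=S: state=CLOSED
  event#10 t=22s outcome=S: state=CLOSED
  event#11 t=23s outcome=F: state=CLOSED
  event#12 t=25s outcome=S: state=CLOSED
  event#13 t=28s outcome=S: state=CLOSED
  event#14 t=30s outcome=S: state=CLOSED
  event#15 t=33s outcome=F: state=CLOSED

Answer: CCOOOCCCCCCCCCC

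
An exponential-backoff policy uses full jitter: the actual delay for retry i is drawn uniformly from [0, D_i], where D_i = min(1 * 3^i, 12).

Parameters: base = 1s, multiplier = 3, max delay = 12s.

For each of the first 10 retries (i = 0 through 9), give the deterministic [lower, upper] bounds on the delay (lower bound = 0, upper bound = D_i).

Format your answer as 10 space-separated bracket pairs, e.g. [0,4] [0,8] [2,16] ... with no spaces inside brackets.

Answer: [0,1] [0,3] [0,9] [0,12] [0,12] [0,12] [0,12] [0,12] [0,12] [0,12]

Derivation:
Computing bounds per retry:
  i=0: D_i=min(1*3^0,12)=1, bounds=[0,1]
  i=1: D_i=min(1*3^1,12)=3, bounds=[0,3]
  i=2: D_i=min(1*3^2,12)=9, bounds=[0,9]
  i=3: D_i=min(1*3^3,12)=12, bounds=[0,12]
  i=4: D_i=min(1*3^4,12)=12, bounds=[0,12]
  i=5: D_i=min(1*3^5,12)=12, bounds=[0,12]
  i=6: D_i=min(1*3^6,12)=12, bounds=[0,12]
  i=7: D_i=min(1*3^7,12)=12, bounds=[0,12]
  i=8: D_i=min(1*3^8,12)=12, bounds=[0,12]
  i=9: D_i=min(1*3^9,12)=12, bounds=[0,12]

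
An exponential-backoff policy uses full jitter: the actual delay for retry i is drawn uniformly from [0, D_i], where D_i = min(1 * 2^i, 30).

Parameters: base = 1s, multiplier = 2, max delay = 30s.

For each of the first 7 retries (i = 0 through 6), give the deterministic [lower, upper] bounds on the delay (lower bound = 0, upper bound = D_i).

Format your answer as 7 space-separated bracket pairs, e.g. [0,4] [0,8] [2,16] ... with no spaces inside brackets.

Computing bounds per retry:
  i=0: D_i=min(1*2^0,30)=1, bounds=[0,1]
  i=1: D_i=min(1*2^1,30)=2, bounds=[0,2]
  i=2: D_i=min(1*2^2,30)=4, bounds=[0,4]
  i=3: D_i=min(1*2^3,30)=8, bounds=[0,8]
  i=4: D_i=min(1*2^4,30)=16, bounds=[0,16]
  i=5: D_i=min(1*2^5,30)=30, bounds=[0,30]
  i=6: D_i=min(1*2^6,30)=30, bounds=[0,30]

Answer: [0,1] [0,2] [0,4] [0,8] [0,16] [0,30] [0,30]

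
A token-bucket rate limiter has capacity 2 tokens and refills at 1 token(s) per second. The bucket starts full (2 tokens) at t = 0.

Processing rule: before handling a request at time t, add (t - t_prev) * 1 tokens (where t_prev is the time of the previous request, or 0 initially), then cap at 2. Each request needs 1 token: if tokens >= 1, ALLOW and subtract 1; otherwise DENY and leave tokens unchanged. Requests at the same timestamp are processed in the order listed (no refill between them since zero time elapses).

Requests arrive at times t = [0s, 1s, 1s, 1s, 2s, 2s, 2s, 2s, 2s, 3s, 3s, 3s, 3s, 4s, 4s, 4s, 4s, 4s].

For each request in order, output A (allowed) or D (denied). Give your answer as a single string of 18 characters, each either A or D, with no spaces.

Simulating step by step:
  req#1 t=0s: ALLOW
  req#2 t=1s: ALLOW
  req#3 t=1s: ALLOW
  req#4 t=1s: DENY
  req#5 t=2s: ALLOW
  req#6 t=2s: DENY
  req#7 t=2s: DENY
  req#8 t=2s: DENY
  req#9 t=2s: DENY
  req#10 t=3s: ALLOW
  req#11 t=3s: DENY
  req#12 t=3s: DENY
  req#13 t=3s: DENY
  req#14 t=4s: ALLOW
  req#15 t=4s: DENY
  req#16 t=4s: DENY
  req#17 t=4s: DENY
  req#18 t=4s: DENY

Answer: AAADADDDDADDDADDDD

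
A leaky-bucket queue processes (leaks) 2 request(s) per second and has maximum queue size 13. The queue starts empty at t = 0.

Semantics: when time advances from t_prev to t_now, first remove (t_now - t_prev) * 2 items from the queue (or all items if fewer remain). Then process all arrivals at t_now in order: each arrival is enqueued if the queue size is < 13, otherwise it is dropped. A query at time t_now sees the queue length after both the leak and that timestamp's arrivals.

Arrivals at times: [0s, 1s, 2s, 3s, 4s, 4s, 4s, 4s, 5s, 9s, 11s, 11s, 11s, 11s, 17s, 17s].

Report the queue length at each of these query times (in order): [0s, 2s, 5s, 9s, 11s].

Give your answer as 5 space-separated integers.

Answer: 1 1 3 1 4

Derivation:
Queue lengths at query times:
  query t=0s: backlog = 1
  query t=2s: backlog = 1
  query t=5s: backlog = 3
  query t=9s: backlog = 1
  query t=11s: backlog = 4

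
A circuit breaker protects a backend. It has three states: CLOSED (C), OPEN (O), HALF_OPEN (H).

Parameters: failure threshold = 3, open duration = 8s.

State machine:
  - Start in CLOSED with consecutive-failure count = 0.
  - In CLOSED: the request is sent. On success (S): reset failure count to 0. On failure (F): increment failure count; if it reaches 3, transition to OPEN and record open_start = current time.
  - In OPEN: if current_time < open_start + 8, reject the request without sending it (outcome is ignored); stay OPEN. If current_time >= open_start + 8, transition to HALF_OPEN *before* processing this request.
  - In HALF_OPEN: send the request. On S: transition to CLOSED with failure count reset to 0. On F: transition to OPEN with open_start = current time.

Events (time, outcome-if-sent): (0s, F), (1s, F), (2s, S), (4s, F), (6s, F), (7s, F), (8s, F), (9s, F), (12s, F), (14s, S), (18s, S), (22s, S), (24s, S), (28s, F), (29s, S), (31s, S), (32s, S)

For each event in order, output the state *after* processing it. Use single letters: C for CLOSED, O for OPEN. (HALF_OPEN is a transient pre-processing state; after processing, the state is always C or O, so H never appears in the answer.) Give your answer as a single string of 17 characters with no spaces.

State after each event:
  event#1 t=0s outcome=F: state=CLOSED
  event#2 t=1s outcome=F: state=CLOSED
  event#3 t=2s outcome=S: state=CLOSED
  event#4 t=4s outcome=F: state=CLOSED
  event#5 t=6s outcome=F: state=CLOSED
  event#6 t=7s outcome=F: state=OPEN
  event#7 t=8s outcome=F: state=OPEN
  event#8 t=9s outcome=F: state=OPEN
  event#9 t=12s outcome=F: state=OPEN
  event#10 t=14s outcome=S: state=OPEN
  event#11 t=18s outcome=S: state=CLOSED
  event#12 t=22s outcome=S: state=CLOSED
  event#13 t=24s outcome=S: state=CLOSED
  event#14 t=28s outcome=F: state=CLOSED
  event#15 t=29s outcome=S: state=CLOSED
  event#16 t=31s outcome=S: state=CLOSED
  event#17 t=32s outcome=S: state=CLOSED

Answer: CCCCCOOOOOCCCCCCC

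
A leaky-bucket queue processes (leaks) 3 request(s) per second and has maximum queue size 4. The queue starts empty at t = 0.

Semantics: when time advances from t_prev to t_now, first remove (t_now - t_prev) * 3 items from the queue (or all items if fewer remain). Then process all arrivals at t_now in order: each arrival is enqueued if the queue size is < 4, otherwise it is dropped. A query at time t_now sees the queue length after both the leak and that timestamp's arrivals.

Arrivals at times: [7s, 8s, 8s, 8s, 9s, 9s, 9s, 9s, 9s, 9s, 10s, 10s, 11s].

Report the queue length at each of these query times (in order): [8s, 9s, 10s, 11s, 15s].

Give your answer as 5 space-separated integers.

Queue lengths at query times:
  query t=8s: backlog = 3
  query t=9s: backlog = 4
  query t=10s: backlog = 3
  query t=11s: backlog = 1
  query t=15s: backlog = 0

Answer: 3 4 3 1 0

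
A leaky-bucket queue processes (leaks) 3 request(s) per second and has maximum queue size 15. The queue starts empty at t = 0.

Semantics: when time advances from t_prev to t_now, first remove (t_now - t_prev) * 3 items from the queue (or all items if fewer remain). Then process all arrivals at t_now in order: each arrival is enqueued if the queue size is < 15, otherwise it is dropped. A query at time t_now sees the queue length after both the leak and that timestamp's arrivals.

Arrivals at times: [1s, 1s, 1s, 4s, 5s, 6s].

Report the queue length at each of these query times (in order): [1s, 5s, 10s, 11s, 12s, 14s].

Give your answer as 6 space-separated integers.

Answer: 3 1 0 0 0 0

Derivation:
Queue lengths at query times:
  query t=1s: backlog = 3
  query t=5s: backlog = 1
  query t=10s: backlog = 0
  query t=11s: backlog = 0
  query t=12s: backlog = 0
  query t=14s: backlog = 0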